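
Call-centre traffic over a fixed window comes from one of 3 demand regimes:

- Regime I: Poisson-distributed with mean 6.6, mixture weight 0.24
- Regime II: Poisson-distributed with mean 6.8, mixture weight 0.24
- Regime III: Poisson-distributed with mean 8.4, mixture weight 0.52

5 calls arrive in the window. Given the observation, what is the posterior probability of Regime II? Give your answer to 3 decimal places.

0.302

By Bayes' theorem, P(k | x) = π_k f_k(x) / Σ_j π_j f_j(x).
Poisson probabilities:
  f_I = e^(−6.6)·6.6^5/5! = 0.141969
  f_II = e^(−6.8)·6.8^5/5! = 0.134946
  f_III = e^(−8.4)·8.4^5/5! = 0.0783685
Multiply by the mixture weights:
  π_I·f_I = 0.24 × 0.141969 = 0.0340727
  π_II·f_II = 0.24 × 0.134946 = 0.0323871
  π_III·f_III = 0.52 × 0.0783685 = 0.0407516
Sum: 0.0340727 + 0.0323871 + 0.0407516 = 0.107211
Responsibility of Regime II: 0.0323871 / 0.107211 ≈ 0.302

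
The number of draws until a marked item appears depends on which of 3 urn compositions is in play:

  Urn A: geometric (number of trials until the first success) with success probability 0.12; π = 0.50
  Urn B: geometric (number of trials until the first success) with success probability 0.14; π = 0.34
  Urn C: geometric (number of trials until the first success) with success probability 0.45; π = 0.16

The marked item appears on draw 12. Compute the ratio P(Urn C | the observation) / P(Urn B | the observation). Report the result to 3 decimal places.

Posterior odds = (π_i f_i(x)) / (π_j f_j(x)); the normalising sum cancels.
Evaluate each component's likelihood at the observed value:
  f_A = 0.0294097
  f_B = 0.0266447
  f_C = 0.000626906
Odds = (0.16/0.34) × (0.000626906/0.0266447) = 0.470588 × 0.0235283 ≈ 0.011

0.011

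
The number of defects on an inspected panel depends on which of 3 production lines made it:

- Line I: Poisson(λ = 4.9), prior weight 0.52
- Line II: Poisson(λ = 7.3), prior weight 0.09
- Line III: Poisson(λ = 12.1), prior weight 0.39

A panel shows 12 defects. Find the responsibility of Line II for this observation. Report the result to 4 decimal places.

The responsibility of component k is π_k f_k(x) divided by Σ_j π_j f_j(x).
Component likelihoods at x = 12 defects:
  L_I = 0.00297833
  L_II = 0.0322989
  L_III = 0.114321
Multiply by the mixture weights:
  π_I·L_I = 0.52 × 0.00297833 = 0.00154873
  π_II·L_II = 0.09 × 0.0322989 = 0.0029069
  π_III·L_III = 0.39 × 0.114321 = 0.044585
Denominator: 0.00154873 + 0.0029069 + 0.044585 = 0.0490406
So the posterior for Line II is 0.0029069 / 0.0490406 ≈ 0.0593.

0.0593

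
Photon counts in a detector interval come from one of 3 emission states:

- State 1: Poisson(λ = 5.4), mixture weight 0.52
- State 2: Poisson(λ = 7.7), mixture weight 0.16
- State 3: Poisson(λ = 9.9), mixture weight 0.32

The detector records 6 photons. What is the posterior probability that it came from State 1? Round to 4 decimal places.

P(component k | x) = w_k·f_k(x) / marginal(x), where marginal(x) = Σ_j w_j·f_j(x).
Poisson probabilities:
  f_1 = e^(−5.4)·5.4^6/6! = 0.155539
  f_2 = e^(−7.7)·7.7^6/6! = 0.131082
  f_3 = e^(−9.9)·9.9^6/6! = 0.065609
Multiply by the mixture weights:
  w_1·f_1 = 0.52 × 0.155539 = 0.0808804
  w_2·f_2 = 0.16 × 0.131082 = 0.0209732
  w_3·f_3 = 0.32 × 0.065609 = 0.0209949
Marginal: 0.0808804 + 0.0209732 + 0.0209949 = 0.122848
P(State 1 | 6 photons) = 0.0808804 / 0.122848 ≈ 0.6584

0.6584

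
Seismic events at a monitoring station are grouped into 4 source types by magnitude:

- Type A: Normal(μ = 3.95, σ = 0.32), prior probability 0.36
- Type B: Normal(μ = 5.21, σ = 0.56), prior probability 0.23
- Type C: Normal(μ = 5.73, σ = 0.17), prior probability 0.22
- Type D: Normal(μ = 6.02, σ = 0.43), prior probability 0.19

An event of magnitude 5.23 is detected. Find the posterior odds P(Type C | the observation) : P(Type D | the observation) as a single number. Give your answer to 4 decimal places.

0.2095

Since P(k|x) ∝ P(Z=k) f_k(x), the posterior odds are P(Z=i) f_i(x) / (P(Z=j) f_j(x)).
Component likelihoods at x = 5.23:
  L_A = (1/(0.32·√(2π)))·exp(−(5.23−3.95)²/(2·0.32²)) = 1.246695·exp(-8.00000) = 0.000418219
  L_B = (1/(0.56·√(2π)))·exp(−(5.23−5.21)²/(2·0.56²)) = 0.712397·exp(-0.00064) = 0.711943
  L_C = (1/(0.17·√(2π)))·exp(−(5.23−5.73)²/(2·0.17²)) = 2.346719·exp(-4.32526) = 0.0310474
  L_D = (1/(0.43·√(2π)))·exp(−(5.23−6.02)²/(2·0.43²)) = 0.927773·exp(-1.68767) = 0.171592
0.00683042 / 0.0326024 ≈ 0.2095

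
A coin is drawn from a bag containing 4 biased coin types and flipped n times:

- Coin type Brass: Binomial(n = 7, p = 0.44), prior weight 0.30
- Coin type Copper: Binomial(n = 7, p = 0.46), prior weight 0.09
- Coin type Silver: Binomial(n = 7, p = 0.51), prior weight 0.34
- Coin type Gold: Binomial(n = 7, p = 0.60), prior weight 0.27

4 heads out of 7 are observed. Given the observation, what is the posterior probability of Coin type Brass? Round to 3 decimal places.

By Bayes' theorem, P(k | x) = P(Z=k) f_k(x) / Σ_j P(Z=j) f_j(x).
Binomial probabilities:
  f_Brass = C(7,4)·0.44^4·0.56^3 = 35·0.037481·0.175616 = 0.230379
  f_Copper = C(7,4)·0.46^4·0.54^3 = 35·0.0447746·0.157464 = 0.246763
  f_Silver = C(7,4)·0.51^4·0.49^3 = 35·0.067652·0.117649 = 0.278572
  f_Gold = C(7,4)·0.60^4·0.40^3 = 35·0.1296·0.064 = 0.290304
Prior × likelihood for each component:
  P(Z=Brass)·f_Brass = 0.30 × 0.230379 = 0.0691137
  P(Z=Copper)·f_Copper = 0.09 × 0.246763 = 0.0222087
  P(Z=Silver)·f_Silver = 0.34 × 0.278572 = 0.0947144
  P(Z=Gold)·f_Gold = 0.27 × 0.290304 = 0.0783821
Sum: 0.0691137 + 0.0222087 + 0.0947144 + 0.0783821 = 0.264419
P(Coin type Brass | the observation) = 0.0691137 / 0.264419 ≈ 0.261

0.261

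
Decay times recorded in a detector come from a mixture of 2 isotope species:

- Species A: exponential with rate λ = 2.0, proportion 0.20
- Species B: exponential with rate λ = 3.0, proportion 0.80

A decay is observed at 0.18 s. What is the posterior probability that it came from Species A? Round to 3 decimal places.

P(component k | x) = P(Z=k)·f_k(x) / marginal(x), where marginal(x) = Σ_j P(Z=j)·f_j(x).
Evaluate each component's likelihood at the observed value:
  p_A = 2.0·e^(−2.0·0.18) = 2.0·e^(−0.3600) = 1.39535
  p_B = 3.0·e^(−3.0·0.18) = 3.0·e^(−0.5400) = 1.74824
Weight by the priors:
  P(Z=A)·p_A = 0.20 × 1.39535 = 0.279071
  P(Z=B)·p_B = 0.80 × 1.74824 = 1.3986
Normaliser: 0.279071 + 1.3986 = 1.67767
P(Species A | the observation) = 0.279071 / 1.67767 ≈ 0.166

0.166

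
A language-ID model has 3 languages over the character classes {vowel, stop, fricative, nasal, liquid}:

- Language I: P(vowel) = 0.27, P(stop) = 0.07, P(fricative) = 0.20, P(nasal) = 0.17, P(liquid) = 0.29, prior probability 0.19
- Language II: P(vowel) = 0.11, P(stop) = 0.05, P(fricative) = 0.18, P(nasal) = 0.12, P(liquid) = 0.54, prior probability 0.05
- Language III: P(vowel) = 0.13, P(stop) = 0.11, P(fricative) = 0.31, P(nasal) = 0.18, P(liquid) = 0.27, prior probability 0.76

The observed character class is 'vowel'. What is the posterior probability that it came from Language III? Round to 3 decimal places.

By Bayes' theorem, P(k | x) = w_k f_k(x) / Σ_j w_j f_j(x).
Categorical probabilities:
  p_I = P(vowel | comp) = 0.27
  p_II = P(vowel | comp) = 0.11
  p_III = P(vowel | comp) = 0.13
Prior × likelihood for each component:
  w_I·p_I = 0.19 × 0.27 = 0.0513
  w_II·p_II = 0.05 × 0.11 = 0.0055
  w_III·p_III = 0.76 × 0.13 = 0.0988
Evidence: 0.0513 + 0.0055 + 0.0988 = 0.1556
Responsibility of Language III: 0.0988 / 0.1556 ≈ 0.635

0.635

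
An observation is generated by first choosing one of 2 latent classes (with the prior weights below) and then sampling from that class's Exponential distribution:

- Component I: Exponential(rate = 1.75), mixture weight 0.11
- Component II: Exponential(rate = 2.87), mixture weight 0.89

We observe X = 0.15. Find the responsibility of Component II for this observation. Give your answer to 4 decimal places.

Posterior ∝ prior × likelihood, so P(k | x) ∝ P(Z=k) f_k(x); normalise over all components.
Exponential densities:
  f_I = 1.75·e^(−1.75·0.15) = 1.75·e^(−0.2625) = 1.34597
  f_II = 2.87·e^(−2.87·0.15) = 2.87·e^(−0.4305) = 1.86603
Prior × likelihood for each component:
  P(Z=I)·f_I = 0.11 × 1.34597 = 0.148057
  P(Z=II)·f_II = 0.89 × 1.86603 = 1.66076
Evidence: 0.148057 + 1.66076 = 1.80882
P(Component II | x) ≈ 0.9181

0.9181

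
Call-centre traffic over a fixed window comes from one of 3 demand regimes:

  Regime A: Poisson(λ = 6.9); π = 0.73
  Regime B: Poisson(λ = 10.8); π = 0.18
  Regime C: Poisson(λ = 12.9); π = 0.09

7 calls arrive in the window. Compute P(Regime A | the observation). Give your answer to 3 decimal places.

0.878

The responsibility of component k is P(Z=k) f_k(x) divided by Σ_j P(Z=j) f_j(x).
Component likelihoods at x = 7 calls:
  f_A = e^(−6.9)·6.9^7/7! = 0.148895
  f_B = e^(−10.8)·10.8^7/7! = 0.0693674
  f_C = e^(−12.9)·12.9^7/7! = 0.0294645
Prior × likelihood for each component:
  P(Z=A)·f_A = 0.73 × 0.148895 = 0.108694
  P(Z=B)·f_B = 0.18 × 0.0693674 = 0.0124861
  P(Z=C)·f_C = 0.09 × 0.0294645 = 0.0026518
Sum: 0.108694 + 0.0124861 + 0.0026518 = 0.123832
So the posterior for Regime A is 0.108694 / 0.123832 ≈ 0.878.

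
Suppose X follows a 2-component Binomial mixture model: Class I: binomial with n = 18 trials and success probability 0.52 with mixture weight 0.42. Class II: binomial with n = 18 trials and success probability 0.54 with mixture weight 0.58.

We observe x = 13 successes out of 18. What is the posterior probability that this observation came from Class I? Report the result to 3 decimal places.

Apply Bayes' rule: the posterior for each component is proportional to its prior times its likelihood at x.
Binomial probabilities:
  f_I = C(18,13)·0.52^13·0.48^5 = 8568·0.000203256·0.0254804 = 0.0443741
  f_II = C(18,13)·0.54^13·0.46^5 = 8568·0.000331985·0.0205963 = 0.0585851
Weight by the priors:
  P(Z=I)·f_I = 0.42 × 0.0443741 = 0.0186371
  P(Z=II)·f_II = 0.58 × 0.0585851 = 0.0339794
Denominator: 0.0186371 + 0.0339794 = 0.0526165
So the posterior for Class I is 0.0186371 / 0.0526165 ≈ 0.354.

0.354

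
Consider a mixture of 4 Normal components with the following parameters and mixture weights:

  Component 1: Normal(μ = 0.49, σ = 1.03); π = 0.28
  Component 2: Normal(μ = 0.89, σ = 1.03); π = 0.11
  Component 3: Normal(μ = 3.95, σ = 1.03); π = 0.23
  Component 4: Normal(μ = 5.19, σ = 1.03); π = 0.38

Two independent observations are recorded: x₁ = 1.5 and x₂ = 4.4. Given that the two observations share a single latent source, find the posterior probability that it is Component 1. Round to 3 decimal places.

By Bayes' theorem, P(k | x) = w_k f_k(x) / Σ_j w_j f_j(x).
Since both observations come from the same component, the likelihood for component k is f_k(x₁)·f_k(x₂).
  p_1 = [0.239484] × [0.000287655] = 6.88889e-05
  p_2 = [0.32502] × [0.00116512] = 0.000378686
  p_3 = [0.0228807] × [0.352067] = 0.00805551
  p_4 = [0.000632559] × [0.288623] = 0.000182571
Prior × likelihood for each component:
  w_1·p_1 = 0.28 × 6.88889e-05 = 1.92889e-05
  w_2·p_2 = 0.11 × 0.000378686 = 4.16555e-05
  w_3·p_3 = 0.23 × 0.00805551 = 0.00185277
  w_4·p_4 = 0.38 × 0.000182571 = 6.9377e-05
Normaliser: 1.92889e-05 + 4.16555e-05 + 0.00185277 + 6.9377e-05 = 0.00198309
P(Component 1 | x₁,x₂) = 1.92889e-05 / 0.00198309 ≈ 0.010

0.010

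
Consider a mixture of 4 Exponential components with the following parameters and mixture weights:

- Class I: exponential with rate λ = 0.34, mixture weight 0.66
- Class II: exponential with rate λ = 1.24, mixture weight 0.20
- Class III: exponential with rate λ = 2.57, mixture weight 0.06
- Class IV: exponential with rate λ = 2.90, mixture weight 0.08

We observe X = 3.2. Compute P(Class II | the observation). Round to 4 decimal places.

P(component k | x) = w_k·f_k(x) / marginal(x), where marginal(x) = Σ_j w_j·f_j(x).
Exponential densities:
  L_I = 0.34·e^(−0.34·3.2) = 0.34·e^(−1.0880) = 0.114542
  L_II = 1.24·e^(−1.24·3.2) = 1.24·e^(−3.9680) = 0.0234499
  L_III = 2.57·e^(−2.57·3.2) = 2.57·e^(−8.2240) = 0.000689121
  L_IV = 2.90·e^(−2.90·3.2) = 2.90·e^(−9.2800) = 0.000270486
Weight by the priors:
  w_I·L_I = 0.66 × 0.114542 = 0.075598
  w_II·L_II = 0.20 × 0.0234499 = 0.00468998
  w_III·L_III = 0.06 × 0.000689121 = 4.13472e-05
  w_IV·L_IV = 0.08 × 0.000270486 = 2.16389e-05
Normaliser: 0.075598 + 0.00468998 + 4.13472e-05 + 2.16389e-05 = 0.080351
P(Class II | x) ≈ 0.0584

0.0584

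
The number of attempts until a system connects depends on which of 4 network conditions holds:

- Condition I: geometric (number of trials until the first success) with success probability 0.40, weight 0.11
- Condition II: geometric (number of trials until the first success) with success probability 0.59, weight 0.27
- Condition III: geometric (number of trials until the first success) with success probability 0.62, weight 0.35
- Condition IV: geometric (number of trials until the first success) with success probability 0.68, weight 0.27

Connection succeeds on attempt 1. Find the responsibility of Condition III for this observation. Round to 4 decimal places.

Apply Bayes' rule: the posterior for each component is proportional to its prior times its likelihood at x.
Component likelihoods at x = 1:
  f_I = 0.4
  f_II = 0.59
  f_III = 0.62
  f_IV = 0.68
Unnormalised posteriors:
  π_I·f_I = 0.11 × 0.4 = 0.044
  π_II·f_II = 0.27 × 0.59 = 0.1593
  π_III·f_III = 0.35 × 0.62 = 0.217
  π_IV·f_IV = 0.27 × 0.68 = 0.1836
Normaliser: 0.044 + 0.1593 + 0.217 + 0.1836 = 0.6039
So the posterior for Condition III is 0.217 / 0.6039 ≈ 0.3593.

0.3593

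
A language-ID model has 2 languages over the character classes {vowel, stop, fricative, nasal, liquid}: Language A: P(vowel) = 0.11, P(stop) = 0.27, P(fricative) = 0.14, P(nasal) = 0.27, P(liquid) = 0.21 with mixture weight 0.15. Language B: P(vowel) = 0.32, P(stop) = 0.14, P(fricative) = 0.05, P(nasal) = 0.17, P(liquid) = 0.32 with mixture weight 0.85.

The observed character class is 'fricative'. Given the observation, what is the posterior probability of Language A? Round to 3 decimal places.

0.331

P(component k | x) = π_k·f_k(x) / marginal(x), where marginal(x) = Σ_j π_j·f_j(x).
Evaluate each component's likelihood at the observed value:
  p_A = P(fricative | comp) = 0.14
  p_B = P(fricative | comp) = 0.05
Multiply by the mixture weights:
  π_A·p_A = 0.15 × 0.14 = 0.021
  π_B·p_B = 0.85 × 0.05 = 0.0425
Denominator: 0.021 + 0.0425 = 0.0635
P(Language A | data) ≈ 0.331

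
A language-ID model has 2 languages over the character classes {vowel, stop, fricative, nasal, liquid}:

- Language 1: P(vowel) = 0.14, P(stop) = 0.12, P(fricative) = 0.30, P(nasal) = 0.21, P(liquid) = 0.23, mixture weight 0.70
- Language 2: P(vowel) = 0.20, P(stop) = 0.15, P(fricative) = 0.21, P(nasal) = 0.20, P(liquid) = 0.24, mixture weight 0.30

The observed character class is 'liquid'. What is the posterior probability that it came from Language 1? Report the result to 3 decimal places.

0.691

P(component k | x) = π_k·f_k(x) / marginal(x), where marginal(x) = Σ_j π_j·f_j(x).
Evaluate each component's likelihood at the observed value:
  L_1 = P(liquid | comp) = 0.23
  L_2 = P(liquid | comp) = 0.24
Weight by the priors:
  π_1·L_1 = 0.70 × 0.23 = 0.161
  π_2·L_2 = 0.30 × 0.24 = 0.072
Normaliser: 0.161 + 0.072 = 0.233
P(Language 1 | 'liquid') ≈ 0.691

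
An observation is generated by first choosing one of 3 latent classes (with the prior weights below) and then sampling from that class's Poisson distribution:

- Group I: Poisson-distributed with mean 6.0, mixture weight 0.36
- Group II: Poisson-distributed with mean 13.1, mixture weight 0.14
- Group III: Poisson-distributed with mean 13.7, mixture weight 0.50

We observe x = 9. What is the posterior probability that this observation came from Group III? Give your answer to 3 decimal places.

0.438

P(component k | x) = w_k·f_k(x) / marginal(x), where marginal(x) = Σ_j w_j·f_j(x).
Component likelihoods at x = 9:
  L_I = e^(−6.0)·6.0^9/9! = 0.0688385
  L_II = e^(−13.1)·13.1^9/9! = 0.0640355
  L_III = e^(−13.7)·13.7^9/9! = 0.0525881
Multiply by the mixture weights:
  w_I·L_I = 0.36 × 0.0688385 = 0.0247819
  w_II·L_II = 0.14 × 0.0640355 = 0.00896497
  w_III·L_III = 0.50 × 0.0525881 = 0.0262941
Marginal: 0.0247819 + 0.00896497 + 0.0262941 = 0.0600409
Responsibility of Group III: 0.0262941 / 0.0600409 ≈ 0.438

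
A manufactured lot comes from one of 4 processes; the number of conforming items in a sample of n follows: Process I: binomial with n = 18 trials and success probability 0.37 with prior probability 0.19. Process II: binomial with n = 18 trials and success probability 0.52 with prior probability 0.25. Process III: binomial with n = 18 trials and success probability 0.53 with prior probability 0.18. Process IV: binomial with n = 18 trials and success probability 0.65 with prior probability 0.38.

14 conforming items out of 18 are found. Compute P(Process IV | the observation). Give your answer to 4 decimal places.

P(component k | x) = π_k·f_k(x) / marginal(x), where marginal(x) = Σ_j π_j·f_j(x).
Evaluate each component's likelihood at the observed value:
  p_I = 0.000434418
  p_II = 0.0171685
  p_III = 0.0206051
  p_IV = 0.110352
Multiply by the mixture weights:
  π_I·p_I = 0.19 × 0.000434418 = 8.25394e-05
  π_II·p_II = 0.25 × 0.0171685 = 0.00429213
  π_III·p_III = 0.18 × 0.0206051 = 0.00370892
  π_IV·p_IV = 0.38 × 0.110352 = 0.0419338
Sum: 8.25394e-05 + 0.00429213 + 0.00370892 + 0.0419338 = 0.0500174
P(Process IV | the observation) = 0.0419338 / 0.0500174 ≈ 0.8384

0.8384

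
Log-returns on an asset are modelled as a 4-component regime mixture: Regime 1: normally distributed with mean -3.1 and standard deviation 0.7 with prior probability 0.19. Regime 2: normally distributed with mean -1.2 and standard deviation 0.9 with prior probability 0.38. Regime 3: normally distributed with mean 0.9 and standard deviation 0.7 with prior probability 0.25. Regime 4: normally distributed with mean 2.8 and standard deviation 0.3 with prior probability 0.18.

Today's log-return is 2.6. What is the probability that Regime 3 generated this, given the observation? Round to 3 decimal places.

By Bayes' theorem, P(k | x) = π_k f_k(x) / Σ_j π_j f_j(x).
Normal densities:
  p_1 = 2.27835e-15
  p_2 = 5.96415e-05
  p_3 = 0.0298598
  p_4 = 1.06483
Multiply by the mixture weights:
  π_1·p_1 = 0.19 × 2.27835e-15 = 4.32887e-16
  π_2·p_2 = 0.38 × 5.96415e-05 = 2.26638e-05
  π_3·p_3 = 0.25 × 0.0298598 = 0.00746494
  π_4·p_4 = 0.18 × 1.06483 = 0.191669
Sum: 4.32887e-16 + 2.26638e-05 + 0.00746494 + 0.191669 = 0.199156
Responsibility of Regime 3: 0.00746494 / 0.199156 ≈ 0.037

0.037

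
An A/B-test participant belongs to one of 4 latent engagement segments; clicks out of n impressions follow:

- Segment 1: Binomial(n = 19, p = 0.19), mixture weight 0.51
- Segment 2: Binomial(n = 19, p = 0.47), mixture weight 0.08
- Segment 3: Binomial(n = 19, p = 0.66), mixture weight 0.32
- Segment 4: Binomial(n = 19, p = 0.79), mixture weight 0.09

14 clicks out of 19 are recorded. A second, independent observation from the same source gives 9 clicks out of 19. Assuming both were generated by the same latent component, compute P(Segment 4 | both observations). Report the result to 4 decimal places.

0.0117

By Bayes' theorem, P(k | x) = P(Z=k) f_k(x) / Σ_j P(Z=j) f_j(x).
Since both observations come from the same component, the likelihood for component k is f_k(x₁)·f_k(x₂).
  L_1 = [C(19,14)·0.19^14·0.81^5 = 11628·7.99007e-11·0.348678 = 3.23952e-07] × [0.00362411] = 1.17404e-09
  L_2 = [C(19,14)·0.47^14·0.53^5 = 11628·2.56667e-05·0.0418195 = 0.0124811] × [0.180804] = 0.00225664
  L_3 = [C(19,14)·0.66^14·0.34^5 = 11628·0.00297588·0.00454354 = 0.157223] × [0.0453162] = 0.00712472
  L_4 = [C(19,14)·0.79^14·0.21^5 = 11628·0.036879·0.00040841 = 0.175138] × [0.00184674] = 0.000323434
Weight by the priors:
  P(Z=1)·L_1 = 0.51 × 1.17404e-09 = 5.98759e-10
  P(Z=2)·L_2 = 0.08 × 0.00225664 = 0.000180531
  P(Z=3)·L_3 = 0.32 × 0.00712472 = 0.00227991
  P(Z=4)·L_4 = 0.09 × 0.000323434 = 2.91091e-05
Normaliser: 5.98759e-10 + 0.000180531 + 0.00227991 + 2.91091e-05 = 0.00248955
Responsibility of Segment 4: 2.91091e-05 / 0.00248955 ≈ 0.0117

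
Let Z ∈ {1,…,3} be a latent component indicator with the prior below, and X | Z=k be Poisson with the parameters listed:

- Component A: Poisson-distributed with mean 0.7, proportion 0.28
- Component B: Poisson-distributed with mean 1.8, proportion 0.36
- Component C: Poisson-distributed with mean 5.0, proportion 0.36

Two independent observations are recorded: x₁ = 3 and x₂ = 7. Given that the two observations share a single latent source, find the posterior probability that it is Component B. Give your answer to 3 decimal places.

0.022

By Bayes' theorem, P(k | x) = w_k f_k(x) / Σ_j w_j f_j(x).
Since both observations come from the same component, the likelihood for component k is f_k(x₁)·f_k(x₂).
  f_A = [0.0283881] × [8.11427e-06] = 2.30349e-07
  f_B = [0.160671] × [0.00200792] = 0.000322614
  f_C = [0.140374] × [0.104445] = 0.0146613
Weight by the priors:
  w_A·f_A = 0.28 × 2.30349e-07 = 6.44977e-08
  w_B·f_B = 0.36 × 0.000322614 = 0.000116141
  w_C·f_C = 0.36 × 0.0146613 = 0.00527808
Sum: 6.44977e-08 + 0.000116141 + 0.00527808 = 0.00539429
P(Component B | x₁, x₂) = 0.000116141 / 0.00539429 ≈ 0.022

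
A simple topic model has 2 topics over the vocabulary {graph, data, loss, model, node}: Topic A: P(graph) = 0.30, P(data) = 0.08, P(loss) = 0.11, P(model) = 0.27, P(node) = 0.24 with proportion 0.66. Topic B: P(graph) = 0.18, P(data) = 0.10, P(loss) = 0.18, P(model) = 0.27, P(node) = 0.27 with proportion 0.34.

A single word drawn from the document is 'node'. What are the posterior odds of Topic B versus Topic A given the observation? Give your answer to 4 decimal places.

Only the two components matter; the odds are (w_i f_i(x)) / (w_j f_j(x)).
Component likelihoods at x = 'node':
  L_A = 0.24
  L_B = 0.27
Posterior odds = (w_B·L_B) / (w_A·L_A) = (0.34·0.27) / (0.66·0.24) = 0.0918 / 0.1584 ≈ 0.5795

0.5795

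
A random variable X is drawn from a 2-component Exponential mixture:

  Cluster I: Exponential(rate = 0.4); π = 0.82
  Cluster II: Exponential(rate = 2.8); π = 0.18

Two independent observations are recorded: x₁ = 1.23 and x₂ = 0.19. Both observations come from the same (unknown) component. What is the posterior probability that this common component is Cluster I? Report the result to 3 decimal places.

Posterior ∝ prior × likelihood, so P(k | x) ∝ w_k f_k(x); normalise over all components.
Since both observations come from the same component, the likelihood for component k is f_k(x₁)·f_k(x₂).
  p_I = [0.4·e^(−0.4·1.23) = 0.4·e^(−0.4920) = 0.244561] × [0.370726] = 0.0906652
  p_II = [2.8·e^(−2.8·1.23) = 2.8·e^(−3.4440) = 0.0894227] × [1.6448] = 0.147083
Weight by the priors:
  w_I·p_I = 0.82 × 0.0906652 = 0.0743455
  w_II·p_II = 0.18 × 0.147083 = 0.0264749
Normaliser: 0.0743455 + 0.0264749 = 0.10082
P(Cluster I | data) = 0.0743455 / 0.10082 ≈ 0.737

0.737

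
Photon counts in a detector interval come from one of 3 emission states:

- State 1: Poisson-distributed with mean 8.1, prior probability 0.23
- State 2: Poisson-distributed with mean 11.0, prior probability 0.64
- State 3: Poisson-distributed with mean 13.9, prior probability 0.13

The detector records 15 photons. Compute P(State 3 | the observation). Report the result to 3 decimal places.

By Bayes' theorem, P(k | x) = P(Z=k) f_k(x) / Σ_j P(Z=j) f_j(x).
Component likelihoods at x = 15 photons:
  p_1 = e^(−8.1)·8.1^15/15! = 0.00983989
  p_2 = e^(−11.0)·11.0^15/15! = 0.0533521
  p_3 = e^(−13.9)·13.9^15/15! = 0.0981814
Prior × likelihood for each component:
  P(Z=1)·p_1 = 0.23 × 0.00983989 = 0.00226318
  P(Z=2)·p_2 = 0.64 × 0.0533521 = 0.0341453
  P(Z=3)·p_3 = 0.13 × 0.0981814 = 0.0127636
Sum: 0.00226318 + 0.0341453 + 0.0127636 = 0.0491721
Responsibility of State 3: 0.0127636 / 0.0491721 ≈ 0.260

0.260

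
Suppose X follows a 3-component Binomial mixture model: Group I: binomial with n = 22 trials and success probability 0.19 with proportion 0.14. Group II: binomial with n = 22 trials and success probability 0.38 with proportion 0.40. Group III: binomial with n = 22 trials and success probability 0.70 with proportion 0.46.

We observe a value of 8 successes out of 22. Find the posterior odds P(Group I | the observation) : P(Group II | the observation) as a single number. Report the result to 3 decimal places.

0.058

Only the two components matter; the odds are (P(Z=i) f_i(x)) / (P(Z=j) f_j(x)).
Component likelihoods at x = 8 successes out of 22:
  p_I = 0.0284221
  p_II = 0.172421
  p_III = 0.000881697
Odds = (0.14/0.40) × (0.0284221/0.172421) = 0.35 × 0.164842 ≈ 0.058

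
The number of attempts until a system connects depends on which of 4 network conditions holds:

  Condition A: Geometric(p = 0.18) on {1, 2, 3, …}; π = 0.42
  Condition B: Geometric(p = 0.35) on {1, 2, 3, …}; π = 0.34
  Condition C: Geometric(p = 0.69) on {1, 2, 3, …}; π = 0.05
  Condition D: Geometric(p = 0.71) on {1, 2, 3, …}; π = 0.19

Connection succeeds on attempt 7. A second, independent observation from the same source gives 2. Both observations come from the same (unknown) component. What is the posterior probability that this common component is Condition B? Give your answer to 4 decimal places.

0.3741

Apply Bayes' rule: the posterior for each component is proportional to its prior times its likelihood at x.
Since both observations come from the same component, the likelihood for component k is f_k(x₁)·f_k(x₂).
  L_A = [0.18·(1−0.18)^6 = 0.18·0.304007 = 0.0547212] × [0.1476] = 0.00807685
  L_B = [0.35·(1−0.35)^6 = 0.35·0.0754189 = 0.0263966] × [0.2275] = 0.00600523
  L_C = [0.69·(1−0.69)^6 = 0.69·0.000887504 = 0.000612378] × [0.2139] = 0.000130988
  L_D = [0.71·(1−0.71)^6 = 0.71·0.000594823 = 0.000422325] × [0.2059] = 8.69566e-05
Unnormalised posteriors:
  w_A·L_A = 0.42 × 0.00807685 = 0.00339228
  w_B·L_B = 0.34 × 0.00600523 = 0.00204178
  w_C·L_C = 0.05 × 0.000130988 = 6.54938e-06
  w_D·L_D = 0.19 × 8.69566e-05 = 1.65218e-05
Sum: 0.00339228 + 0.00204178 + 6.54938e-06 + 1.65218e-05 = 0.00545713
P(Condition B | x₁, x₂) ≈ 0.3741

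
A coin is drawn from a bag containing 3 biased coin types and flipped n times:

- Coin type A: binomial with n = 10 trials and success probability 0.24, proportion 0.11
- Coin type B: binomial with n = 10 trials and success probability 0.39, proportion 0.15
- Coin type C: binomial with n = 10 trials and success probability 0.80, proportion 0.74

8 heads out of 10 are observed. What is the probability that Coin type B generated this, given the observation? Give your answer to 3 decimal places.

0.006

Apply Bayes' rule: the posterior for each component is proportional to its prior times its likelihood at x.
Evaluate each component's likelihood at the observed value:
  L_A = 0.000286108
  L_B = 0.00896167
  L_C = 0.30199
Weight by the priors:
  w_A·L_A = 0.11 × 0.000286108 = 3.14719e-05
  w_B·L_B = 0.15 × 0.00896167 = 0.00134425
  w_C·L_C = 0.74 × 0.30199 = 0.223473
Sum: 3.14719e-05 + 0.00134425 + 0.223473 = 0.224848
So the posterior for Coin type B is 0.00134425 / 0.224848 ≈ 0.006.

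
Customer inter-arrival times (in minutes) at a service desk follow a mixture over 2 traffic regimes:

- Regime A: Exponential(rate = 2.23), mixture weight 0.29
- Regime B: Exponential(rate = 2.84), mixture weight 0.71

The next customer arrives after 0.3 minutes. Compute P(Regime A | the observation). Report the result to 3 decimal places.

0.278

The responsibility of component k is π_k f_k(x) divided by Σ_j π_j f_j(x).
Exponential densities:
  L_A = 1.14225
  L_B = 1.21143
Unnormalised posteriors:
  π_A·L_A = 0.29 × 1.14225 = 0.331253
  π_B·L_B = 0.71 × 1.21143 = 0.860118
Evidence: 0.331253 + 0.860118 = 1.19137
Responsibility of Regime A: 0.331253 / 1.19137 ≈ 0.278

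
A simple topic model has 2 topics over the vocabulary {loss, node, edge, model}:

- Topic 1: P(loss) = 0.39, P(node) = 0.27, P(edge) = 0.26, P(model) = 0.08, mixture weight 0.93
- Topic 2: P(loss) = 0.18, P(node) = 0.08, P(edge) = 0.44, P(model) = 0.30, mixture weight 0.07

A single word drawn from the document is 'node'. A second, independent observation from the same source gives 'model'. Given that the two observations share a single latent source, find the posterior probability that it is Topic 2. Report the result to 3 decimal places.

0.077

The responsibility of component k is w_k f_k(x) divided by Σ_j w_j f_j(x).
Since both observations come from the same component, the likelihood for component k is f_k(x₁)·f_k(x₂).
  f_1 = [P(node | comp) = 0.27] × [0.08] = 0.0216
  f_2 = [P(node | comp) = 0.08] × [0.3] = 0.024
Multiply by the mixture weights:
  w_1·f_1 = 0.93 × 0.0216 = 0.020088
  w_2·f_2 = 0.07 × 0.024 = 0.00168
Marginal: 0.020088 + 0.00168 = 0.021768
Responsibility of Topic 2: 0.00168 / 0.021768 ≈ 0.077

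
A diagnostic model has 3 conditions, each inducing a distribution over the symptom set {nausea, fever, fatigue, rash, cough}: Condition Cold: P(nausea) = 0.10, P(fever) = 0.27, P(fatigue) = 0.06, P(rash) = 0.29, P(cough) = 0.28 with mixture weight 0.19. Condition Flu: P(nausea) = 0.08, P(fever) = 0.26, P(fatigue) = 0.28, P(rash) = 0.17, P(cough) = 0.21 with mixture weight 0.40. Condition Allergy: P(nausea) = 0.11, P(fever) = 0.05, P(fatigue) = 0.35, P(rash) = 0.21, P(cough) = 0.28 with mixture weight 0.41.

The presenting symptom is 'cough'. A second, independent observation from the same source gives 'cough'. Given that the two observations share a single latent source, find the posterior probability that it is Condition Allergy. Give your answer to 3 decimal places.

Posterior ∝ prior × likelihood, so P(k | x) ∝ π_k f_k(x); normalise over all components.
Since both observations come from the same component, the likelihood for component k is f_k(x₁)·f_k(x₂).
  p_Cold = [0.28] × [0.28] = 0.0784
  p_Flu = [0.21] × [0.21] = 0.0441
  p_Allergy = [0.28] × [0.28] = 0.0784
Unnormalised posteriors:
  π_Cold·p_Cold = 0.19 × 0.0784 = 0.014896
  π_Flu·p_Flu = 0.40 × 0.0441 = 0.01764
  π_Allergy·p_Allergy = 0.41 × 0.0784 = 0.032144
Marginal: 0.014896 + 0.01764 + 0.032144 = 0.06468
So the posterior for Condition Allergy is 0.032144 / 0.06468 ≈ 0.497.

0.497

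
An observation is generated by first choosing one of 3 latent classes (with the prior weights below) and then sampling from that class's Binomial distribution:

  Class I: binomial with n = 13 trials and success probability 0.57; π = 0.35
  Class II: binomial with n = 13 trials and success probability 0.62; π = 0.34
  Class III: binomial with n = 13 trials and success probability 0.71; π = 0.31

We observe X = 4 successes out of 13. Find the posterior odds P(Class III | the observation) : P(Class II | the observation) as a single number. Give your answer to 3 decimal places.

0.138

Since P(k|x) ∝ w_k f_k(x), the posterior odds are w_i f_i(x) / (w_j f_j(x)).
Component likelihoods at x = 4 successes out of 13:
  L_I = C(13,4)·0.57^4·0.43^9 = 715·0.10556·0.000502593 = 0.0379334
  L_II = C(13,4)·0.62^4·0.38^9 = 715·0.147763·0.000165216 = 0.0174552
  L_III = C(13,4)·0.71^4·0.29^9 = 715·0.254117·1.45071e-05 = 0.00263585
0.000817115 / 0.00593477 ≈ 0.138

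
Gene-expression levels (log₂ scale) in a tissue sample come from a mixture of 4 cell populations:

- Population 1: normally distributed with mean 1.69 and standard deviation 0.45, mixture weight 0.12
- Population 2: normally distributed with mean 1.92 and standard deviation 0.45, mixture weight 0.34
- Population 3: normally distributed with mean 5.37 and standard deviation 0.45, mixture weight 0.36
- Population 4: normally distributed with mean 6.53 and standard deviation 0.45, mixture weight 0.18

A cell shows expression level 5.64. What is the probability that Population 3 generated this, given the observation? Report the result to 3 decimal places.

0.922

P(component k | x) = P(Z=k)·f_k(x) / marginal(x), where marginal(x) = Σ_j P(Z=j)·f_j(x).
Normal densities:
  L_1 = (1/(0.45·√(2π)))·exp(−(5.64−1.69)²/(2·0.45²)) = 0.886538·exp(-38.52469) = 1.64678e-17
  L_2 = (1/(0.45·√(2π)))·exp(−(5.64−1.92)²/(2·0.45²)) = 0.886538·exp(-34.16889) = 1.28333e-15
  L_3 = (1/(0.45·√(2π)))·exp(−(5.64−5.37)²/(2·0.45²)) = 0.886538·exp(-0.18000) = 0.740499
  L_4 = (1/(0.45·√(2π)))·exp(−(5.64−6.53)²/(2·0.45²)) = 0.886538·exp(-1.95580) = 0.125402
Weight by the priors:
  P(Z=1)·L_1 = 0.12 × 1.64678e-17 = 1.97614e-18
  P(Z=2)·L_2 = 0.34 × 1.28333e-15 = 4.36332e-16
  P(Z=3)·L_3 = 0.36 × 0.740499 = 0.26658
  P(Z=4)·L_4 = 0.18 × 0.125402 = 0.0225723
Denominator: 1.97614e-18 + 4.36332e-16 + 0.26658 + 0.0225723 = 0.289152
P(Population 3 | data) = 0.26658 / 0.289152 ≈ 0.922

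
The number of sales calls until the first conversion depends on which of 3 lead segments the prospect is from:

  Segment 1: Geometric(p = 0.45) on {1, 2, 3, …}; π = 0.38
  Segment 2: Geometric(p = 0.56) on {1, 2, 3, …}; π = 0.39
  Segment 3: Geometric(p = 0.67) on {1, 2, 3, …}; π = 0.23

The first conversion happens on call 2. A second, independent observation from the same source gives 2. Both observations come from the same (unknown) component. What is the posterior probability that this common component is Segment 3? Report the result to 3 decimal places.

By Bayes' theorem, P(k | x) = π_k f_k(x) / Σ_j π_j f_j(x).
Since both observations come from the same component, the likelihood for component k is f_k(x₁)·f_k(x₂).
  L_1 = [0.2475] × [0.2475] = 0.0612563
  L_2 = [0.2464] × [0.2464] = 0.060713
  L_3 = [0.2211] × [0.2211] = 0.0488852
Prior × likelihood for each component:
  π_1·L_1 = 0.38 × 0.0612563 = 0.0232774
  π_2·L_2 = 0.39 × 0.060713 = 0.0236781
  π_3·L_3 = 0.23 × 0.0488852 = 0.0112436
Marginal: 0.0232774 + 0.0236781 + 0.0112436 = 0.058199
So the posterior for Segment 3 is 0.0112436 / 0.058199 ≈ 0.193.

0.193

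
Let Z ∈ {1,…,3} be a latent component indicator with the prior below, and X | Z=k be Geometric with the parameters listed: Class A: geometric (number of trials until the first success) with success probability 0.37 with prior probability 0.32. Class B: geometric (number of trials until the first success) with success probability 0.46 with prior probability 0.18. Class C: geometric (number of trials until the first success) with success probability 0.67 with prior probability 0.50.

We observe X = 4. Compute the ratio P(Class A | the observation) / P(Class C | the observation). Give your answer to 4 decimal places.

Only the two components matter; the odds are (w_i f_i(x)) / (w_j f_j(x)).
Component likelihoods at x = 4:
  p_A = 0.0925174
  p_B = 0.0724334
  p_C = 0.0240778
Posterior odds = (w_A·p_A) / (w_C·p_C) = (0.32·0.0925174) / (0.50·0.0240778) = 0.0296056 / 0.0120389 ≈ 2.4592

2.4592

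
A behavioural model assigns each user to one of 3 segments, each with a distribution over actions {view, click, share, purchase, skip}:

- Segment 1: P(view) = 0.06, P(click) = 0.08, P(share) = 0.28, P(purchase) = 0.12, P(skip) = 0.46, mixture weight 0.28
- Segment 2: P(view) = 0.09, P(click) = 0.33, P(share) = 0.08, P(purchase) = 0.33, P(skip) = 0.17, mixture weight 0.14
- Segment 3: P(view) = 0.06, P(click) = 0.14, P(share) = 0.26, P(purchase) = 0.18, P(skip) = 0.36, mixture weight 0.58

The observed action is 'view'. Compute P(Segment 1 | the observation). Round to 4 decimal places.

By Bayes' theorem, P(k | x) = π_k f_k(x) / Σ_j π_j f_j(x).
Evaluate each component's likelihood at the observed value:
  f_1 = 0.06
  f_2 = 0.09
  f_3 = 0.06
Unnormalised posteriors:
  π_1·f_1 = 0.28 × 0.06 = 0.0168
  π_2·f_2 = 0.14 × 0.09 = 0.0126
  π_3·f_3 = 0.58 × 0.06 = 0.0348
Sum: 0.0168 + 0.0126 + 0.0348 = 0.0642
So the posterior for Segment 1 is 0.0168 / 0.0642 ≈ 0.2617.

0.2617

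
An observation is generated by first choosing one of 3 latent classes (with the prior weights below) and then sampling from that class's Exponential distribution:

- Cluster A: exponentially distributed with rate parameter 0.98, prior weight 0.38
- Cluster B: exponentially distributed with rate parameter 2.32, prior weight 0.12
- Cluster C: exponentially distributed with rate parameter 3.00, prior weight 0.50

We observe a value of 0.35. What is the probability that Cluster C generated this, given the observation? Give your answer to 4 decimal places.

0.5751

Posterior ∝ prior × likelihood, so P(k | x) ∝ π_k f_k(x); normalise over all components.
Evaluate each component's likelihood at the observed value:
  f_A = 0.695445
  f_B = 1.03001
  f_C = 1.04981
Weight by the priors:
  π_A·f_A = 0.38 × 0.695445 = 0.264269
  π_B·f_B = 0.12 × 1.03001 = 0.123601
  π_C·f_C = 0.50 × 1.04981 = 0.524907
Denominator: 0.264269 + 0.123601 + 0.524907 = 0.912777
P(Cluster C | 0.35) = 0.524907 / 0.912777 ≈ 0.5751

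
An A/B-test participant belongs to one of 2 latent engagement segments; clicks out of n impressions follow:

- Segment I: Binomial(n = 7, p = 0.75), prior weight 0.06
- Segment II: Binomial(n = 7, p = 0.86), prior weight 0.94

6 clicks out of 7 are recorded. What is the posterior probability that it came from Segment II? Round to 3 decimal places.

P(component k | x) = π_k·f_k(x) / marginal(x), where marginal(x) = Σ_j π_j·f_j(x).
Component likelihoods at x = 6 clicks out of 7:
  f_I = 0.311462
  f_II = 0.396476
Weight by the priors:
  π_I·f_I = 0.06 × 0.311462 = 0.0186877
  π_II·f_II = 0.94 × 0.396476 = 0.372687
Evidence: 0.0186877 + 0.372687 = 0.391375
P(Segment II | data) = 0.372687 / 0.391375 ≈ 0.952

0.952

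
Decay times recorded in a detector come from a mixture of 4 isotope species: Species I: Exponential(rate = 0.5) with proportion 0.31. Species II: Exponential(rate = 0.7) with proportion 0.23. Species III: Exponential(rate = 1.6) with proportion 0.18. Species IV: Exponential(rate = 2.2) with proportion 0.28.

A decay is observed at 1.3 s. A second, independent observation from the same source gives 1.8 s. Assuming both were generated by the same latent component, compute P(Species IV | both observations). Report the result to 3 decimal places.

P(component k | x) = P(Z=k)·f_k(x) / marginal(x), where marginal(x) = Σ_j P(Z=j)·f_j(x).
Since both observations come from the same component, the likelihood for component k is f_k(x₁)·f_k(x₂).
  L_I = [0.261023] × [0.203285] = 0.053062
  L_II = [0.281767] × [0.198558] = 0.055947
  L_III = [0.199888] × [0.0898156] = 0.0179531
  L_IV = [0.125991] × [0.0419389] = 0.00528393
Unnormalised posteriors:
  P(Z=I)·L_I = 0.31 × 0.053062 = 0.0164492
  P(Z=II)·L_II = 0.23 × 0.055947 = 0.0128678
  P(Z=III)·L_III = 0.18 × 0.0179531 = 0.00323156
  P(Z=IV)·L_IV = 0.28 × 0.00528393 = 0.0014795
Evidence: 0.0164492 + 0.0128678 + 0.00323156 + 0.0014795 = 0.0340281
So the posterior for Species IV is 0.0014795 / 0.0340281 ≈ 0.043.

0.043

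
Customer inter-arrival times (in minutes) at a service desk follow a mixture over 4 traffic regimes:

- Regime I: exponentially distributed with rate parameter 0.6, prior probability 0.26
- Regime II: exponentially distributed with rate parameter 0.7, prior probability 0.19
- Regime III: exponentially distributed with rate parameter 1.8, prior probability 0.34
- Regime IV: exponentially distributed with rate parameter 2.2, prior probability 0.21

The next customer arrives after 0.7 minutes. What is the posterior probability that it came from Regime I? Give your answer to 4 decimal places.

The responsibility of component k is π_k f_k(x) divided by Σ_j π_j f_j(x).
Evaluate each component's likelihood at the observed value:
  f_I = 0.6·e^(−0.6·0.7) = 0.6·e^(−0.4200) = 0.394228
  f_II = 0.7·e^(−0.7·0.7) = 0.7·e^(−0.4900) = 0.428838
  f_III = 1.8·e^(−1.8·0.7) = 1.8·e^(−1.2600) = 0.510577
  f_IV = 2.2·e^(−2.2·0.7) = 2.2·e^(−1.5400) = 0.471638
Multiply by the mixture weights:
  π_I·f_I = 0.26 × 0.394228 = 0.102499
  π_II·f_II = 0.19 × 0.428838 = 0.0814793
  π_III·f_III = 0.34 × 0.510577 = 0.173596
  π_IV·f_IV = 0.21 × 0.471638 = 0.0990441
Sum: 0.102499 + 0.0814793 + 0.173596 + 0.0990441 = 0.456619
So the posterior for Regime I is 0.102499 / 0.456619 ≈ 0.2245.

0.2245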